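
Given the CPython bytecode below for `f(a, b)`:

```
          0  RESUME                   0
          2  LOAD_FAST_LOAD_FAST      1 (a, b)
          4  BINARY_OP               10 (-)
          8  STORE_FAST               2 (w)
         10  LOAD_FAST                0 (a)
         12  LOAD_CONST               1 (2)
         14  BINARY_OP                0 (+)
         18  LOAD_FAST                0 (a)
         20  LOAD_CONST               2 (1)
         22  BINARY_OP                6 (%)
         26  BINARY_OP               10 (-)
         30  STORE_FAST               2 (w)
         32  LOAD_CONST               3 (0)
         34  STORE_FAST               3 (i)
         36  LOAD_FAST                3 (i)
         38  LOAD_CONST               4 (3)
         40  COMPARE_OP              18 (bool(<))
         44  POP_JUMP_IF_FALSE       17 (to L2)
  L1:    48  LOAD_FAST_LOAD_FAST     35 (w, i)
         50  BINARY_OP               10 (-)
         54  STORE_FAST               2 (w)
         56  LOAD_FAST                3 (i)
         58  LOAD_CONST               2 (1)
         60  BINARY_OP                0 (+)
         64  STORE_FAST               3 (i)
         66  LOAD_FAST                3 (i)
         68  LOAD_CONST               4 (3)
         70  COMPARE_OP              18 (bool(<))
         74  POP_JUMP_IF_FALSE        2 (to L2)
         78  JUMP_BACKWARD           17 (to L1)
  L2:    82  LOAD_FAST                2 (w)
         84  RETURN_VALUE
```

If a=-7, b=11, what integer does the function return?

-8

LOAD_FAST_LOAD_FAST a,b → push -7,11. Stack: [-7, 11]
BINARY_OP - → -7 - 11 = -18. Stack: [-18]
STORE_FAST w → w=-18. Stack: []
LOAD_FAST a → push -7. Stack: [-7]
LOAD_CONST → push 2. Stack: [-7, 2]
BINARY_OP + → -7 + 2 = -5. Stack: [-5]
LOAD_FAST a → push -7. Stack: [-5, -7]
LOAD_CONST → push 1. Stack: [-5, -7, 1]
BINARY_OP % → -7 % 1 = 0. Stack: [-5, 0]
BINARY_OP - → -5 - 0 = -5. Stack: [-5]
STORE_FAST w → w=-5. Stack: []
LOAD_CONST → push 0. Stack: [0]
STORE_FAST i → i=0. Stack: []
LOAD_FAST i → push 0. Stack: [0]
LOAD_CONST → push 3. Stack: [0, 3]
COMPARE_OP bool(<) → 0 vs 3 = True. Stack: [True]
POP_JUMP_IF_FALSE → pop True; no jump. Stack: []
LOAD_FAST_LOAD_FAST w,i → push -5,0. Stack: [-5, 0]
BINARY_OP - → -5 - 0 = -5. Stack: [-5]
STORE_FAST w → w=-5. Stack: []
LOAD_FAST i → push 0. Stack: [0]
LOAD_CONST → push 1. Stack: [0, 1]
BINARY_OP + → 0 + 1 = 1. Stack: [1]
STORE_FAST i → i=1. Stack: []
LOAD_FAST i → push 1. Stack: [1]
LOAD_CONST → push 3. Stack: [1, 3]
COMPARE_OP bool(<) → 1 vs 3 = True. Stack: [True]
POP_JUMP_IF_FALSE → pop True; no jump. Stack: []
LOAD_FAST_LOAD_FAST w,i → push -5,1. Stack: [-5, 1]
BINARY_OP - → -5 - 1 = -6. Stack: [-6]
STORE_FAST w → w=-6. Stack: []
LOAD_FAST i → push 1. Stack: [1]
LOAD_CONST → push 1. Stack: [1, 1]
BINARY_OP + → 1 + 1 = 2. Stack: [2]
STORE_FAST i → i=2. Stack: []
LOAD_FAST i → push 2. Stack: [2]
LOAD_CONST → push 3. Stack: [2, 3]
COMPARE_OP bool(<) → 2 vs 3 = True. Stack: [True]
POP_JUMP_IF_FALSE → pop True; no jump. Stack: []
LOAD_FAST_LOAD_FAST w,i → push -6,2. Stack: [-6, 2]
BINARY_OP - → -6 - 2 = -8. Stack: [-8]
STORE_FAST w → w=-8. Stack: []
LOAD_FAST i → push 2. Stack: [2]
LOAD_CONST → push 1. Stack: [2, 1]
BINARY_OP + → 2 + 1 = 3. Stack: [3]
STORE_FAST i → i=3. Stack: []
LOAD_FAST i → push 3. Stack: [3]
LOAD_CONST → push 3. Stack: [3, 3]
COMPARE_OP bool(<) → 3 vs 3 = False. Stack: [False]
POP_JUMP_IF_FALSE → pop False; jump. Stack: []
LOAD_FAST w → push -8. Stack: [-8]
RETURN_VALUE → return -8.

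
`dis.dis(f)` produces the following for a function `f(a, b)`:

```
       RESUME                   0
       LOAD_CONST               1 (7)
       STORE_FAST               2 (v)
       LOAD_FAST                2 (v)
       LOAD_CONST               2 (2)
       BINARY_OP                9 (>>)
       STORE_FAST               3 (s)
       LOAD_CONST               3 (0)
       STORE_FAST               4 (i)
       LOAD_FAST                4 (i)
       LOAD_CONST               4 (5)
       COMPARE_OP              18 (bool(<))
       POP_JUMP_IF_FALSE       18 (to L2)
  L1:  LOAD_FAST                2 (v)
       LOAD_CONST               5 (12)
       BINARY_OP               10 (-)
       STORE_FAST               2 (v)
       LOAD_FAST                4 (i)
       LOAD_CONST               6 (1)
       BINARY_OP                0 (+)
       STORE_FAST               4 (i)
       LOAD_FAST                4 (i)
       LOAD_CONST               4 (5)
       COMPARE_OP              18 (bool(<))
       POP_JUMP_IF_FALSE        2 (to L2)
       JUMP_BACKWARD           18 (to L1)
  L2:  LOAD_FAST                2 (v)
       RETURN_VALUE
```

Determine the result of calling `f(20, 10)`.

-53

LOAD_CONST → push 7
STORE_FAST v → v=7
LOAD_FAST v → push 7
LOAD_CONST → push 2
BINARY_OP >> → 7 >> 2 = 1
STORE_FAST s → s=1
LOAD_CONST → push 0
STORE_FAST i → i=0
LOAD_FAST i → push 0
LOAD_CONST → push 5
COMPARE_OP bool(<) → 0 vs 5 = True
POP_JUMP_IF_FALSE → pop True; no jump
LOAD_FAST v → push 7
LOAD_CONST → push 12
BINARY_OP - → 7 - 12 = -5
STORE_FAST v → v=-5
LOAD_FAST i → push 0
LOAD_CONST → push 1
BINARY_OP + → 0 + 1 = 1
STORE_FAST i → i=1
LOAD_FAST i → push 1
LOAD_CONST → push 5
COMPARE_OP bool(<) → 1 vs 5 = True
POP_JUMP_IF_FALSE → pop True; no jump
LOAD_FAST v → push -5
LOAD_CONST → push 12
BINARY_OP - → -5 - 12 = -17
STORE_FAST v → v=-17
LOAD_FAST i → push 1
LOAD_CONST → push 1
BINARY_OP + → 1 + 1 = 2
STORE_FAST i → i=2
LOAD_FAST i → push 2
LOAD_CONST → push 5
COMPARE_OP bool(<) → 2 vs 5 = True
POP_JUMP_IF_FALSE → pop True; no jump
LOAD_FAST v → push -17
LOAD_CONST → push 12
BINARY_OP - → -17 - 12 = -29
STORE_FAST v → v=-29
LOAD_FAST i → push 2
LOAD_CONST → push 1
BINARY_OP + → 2 + 1 = 3
STORE_FAST i → i=3
LOAD_FAST i → push 3
LOAD_CONST → push 5
COMPARE_OP bool(<) → 3 vs 5 = True
POP_JUMP_IF_FALSE → pop True; no jump
LOAD_FAST v → push -29
LOAD_CONST → push 12
BINARY_OP - → -29 - 12 = -41
STORE_FAST v → v=-41
LOAD_FAST i → push 3
LOAD_CONST → push 1
BINARY_OP + → 3 + 1 = 4
STORE_FAST i → i=4
LOAD_FAST i → push 4
LOAD_CONST → push 5
COMPARE_OP bool(<) → 4 vs 5 = True
POP_JUMP_IF_FALSE → pop True; no jump
LOAD_FAST v → push -41
LOAD_CONST → push 12
BINARY_OP - → -41 - 12 = -53
STORE_FAST v → v=-53
LOAD_FAST i → push 4
LOAD_CONST → push 1
BINARY_OP + → 4 + 1 = 5
STORE_FAST i → i=5
LOAD_FAST i → push 5
LOAD_CONST → push 5
COMPARE_OP bool(<) → 5 vs 5 = False
POP_JUMP_IF_FALSE → pop False; jump
LOAD_FAST v → push -53
RETURN_VALUE → return -53.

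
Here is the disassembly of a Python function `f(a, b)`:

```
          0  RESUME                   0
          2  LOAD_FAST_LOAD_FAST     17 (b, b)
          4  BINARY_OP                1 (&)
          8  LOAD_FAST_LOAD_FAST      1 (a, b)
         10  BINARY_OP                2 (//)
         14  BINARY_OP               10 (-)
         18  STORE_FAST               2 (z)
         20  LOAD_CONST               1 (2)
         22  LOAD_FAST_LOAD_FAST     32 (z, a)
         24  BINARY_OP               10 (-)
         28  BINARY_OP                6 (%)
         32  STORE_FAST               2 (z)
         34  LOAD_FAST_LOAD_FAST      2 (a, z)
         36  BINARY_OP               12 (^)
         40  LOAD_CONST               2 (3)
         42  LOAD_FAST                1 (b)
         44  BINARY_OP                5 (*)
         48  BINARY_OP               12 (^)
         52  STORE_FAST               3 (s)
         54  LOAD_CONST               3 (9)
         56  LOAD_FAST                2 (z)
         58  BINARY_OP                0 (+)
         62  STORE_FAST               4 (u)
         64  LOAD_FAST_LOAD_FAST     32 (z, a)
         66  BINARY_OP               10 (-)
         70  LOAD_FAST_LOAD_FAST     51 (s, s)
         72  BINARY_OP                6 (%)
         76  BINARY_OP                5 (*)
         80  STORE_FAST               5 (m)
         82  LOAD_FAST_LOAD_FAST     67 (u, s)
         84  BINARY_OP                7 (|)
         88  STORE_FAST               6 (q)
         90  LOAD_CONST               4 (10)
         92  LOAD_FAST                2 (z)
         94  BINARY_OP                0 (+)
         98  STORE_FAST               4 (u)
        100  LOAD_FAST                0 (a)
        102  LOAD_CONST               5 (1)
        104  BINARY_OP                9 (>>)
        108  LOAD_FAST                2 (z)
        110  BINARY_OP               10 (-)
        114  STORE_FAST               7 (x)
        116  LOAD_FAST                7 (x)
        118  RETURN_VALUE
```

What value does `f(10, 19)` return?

LOAD_FAST_LOAD_FAST b,b → push 19,19. Stack: [19, 19]
BINARY_OP & → 19 & 19 = 19. Stack: [19]
LOAD_FAST_LOAD_FAST a,b → push 10,19. Stack: [19, 10, 19]
BINARY_OP // → 10 // 19 = 0. Stack: [19, 0]
BINARY_OP - → 19 - 0 = 19. Stack: [19]
STORE_FAST z → z=19. Stack: []
LOAD_CONST → push 2. Stack: [2]
LOAD_FAST_LOAD_FAST z,a → push 19,10. Stack: [2, 19, 10]
BINARY_OP - → 19 - 10 = 9. Stack: [2, 9]
BINARY_OP % → 2 % 9 = 2. Stack: [2]
STORE_FAST z → z=2. Stack: []
LOAD_FAST_LOAD_FAST a,z → push 10,2. Stack: [10, 2]
BINARY_OP ^ → 10 ^ 2 = 8. Stack: [8]
LOAD_CONST → push 3. Stack: [8, 3]
LOAD_FAST b → push 19. Stack: [8, 3, 19]
BINARY_OP * → 3 * 19 = 57. Stack: [8, 57]
BINARY_OP ^ → 8 ^ 57 = 49. Stack: [49]
STORE_FAST s → s=49. Stack: []
LOAD_CONST → push 9. Stack: [9]
LOAD_FAST z → push 2. Stack: [9, 2]
BINARY_OP + → 9 + 2 = 11. Stack: [11]
STORE_FAST u → u=11. Stack: []
LOAD_FAST_LOAD_FAST z,a → push 2,10. Stack: [2, 10]
BINARY_OP - → 2 - 10 = -8. Stack: [-8]
LOAD_FAST_LOAD_FAST s,s → push 49,49. Stack: [-8, 49, 49]
BINARY_OP % → 49 % 49 = 0. Stack: [-8, 0]
BINARY_OP * → -8 * 0 = 0. Stack: [0]
STORE_FAST m → m=0. Stack: []
LOAD_FAST_LOAD_FAST u,s → push 11,49. Stack: [11, 49]
BINARY_OP | → 11 | 49 = 59. Stack: [59]
STORE_FAST q → q=59. Stack: []
LOAD_CONST → push 10. Stack: [10]
LOAD_FAST z → push 2. Stack: [10, 2]
BINARY_OP + → 10 + 2 = 12. Stack: [12]
STORE_FAST u → u=12. Stack: []
LOAD_FAST a → push 10. Stack: [10]
LOAD_CONST → push 1. Stack: [10, 1]
BINARY_OP >> → 10 >> 1 = 5. Stack: [5]
LOAD_FAST z → push 2. Stack: [5, 2]
BINARY_OP - → 5 - 2 = 3. Stack: [3]
STORE_FAST x → x=3. Stack: []
LOAD_FAST x → push 3. Stack: [3]
RETURN_VALUE → return 3.

3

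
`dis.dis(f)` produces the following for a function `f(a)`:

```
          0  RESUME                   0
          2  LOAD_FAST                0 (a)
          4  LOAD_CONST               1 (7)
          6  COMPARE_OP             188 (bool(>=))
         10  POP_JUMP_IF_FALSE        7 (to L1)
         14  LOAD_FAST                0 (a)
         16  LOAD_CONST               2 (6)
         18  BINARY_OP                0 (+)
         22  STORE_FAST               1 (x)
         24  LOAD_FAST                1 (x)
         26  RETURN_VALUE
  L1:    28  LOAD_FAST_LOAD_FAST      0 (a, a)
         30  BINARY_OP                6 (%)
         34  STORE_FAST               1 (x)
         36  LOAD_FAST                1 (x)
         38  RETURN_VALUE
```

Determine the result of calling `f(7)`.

13

LOAD_FAST a → push 7. Stack: [7]
LOAD_CONST → push 7. Stack: [7, 7]
COMPARE_OP bool(>=) → 7 vs 7 = True. Stack: [True]
POP_JUMP_IF_FALSE → pop True; no jump. Stack: []
LOAD_FAST a → push 7. Stack: [7]
LOAD_CONST → push 6. Stack: [7, 6]
BINARY_OP + → 7 + 6 = 13. Stack: [13]
STORE_FAST x → x=13. Stack: []
LOAD_FAST x → push 13. Stack: [13]
RETURN_VALUE → return 13.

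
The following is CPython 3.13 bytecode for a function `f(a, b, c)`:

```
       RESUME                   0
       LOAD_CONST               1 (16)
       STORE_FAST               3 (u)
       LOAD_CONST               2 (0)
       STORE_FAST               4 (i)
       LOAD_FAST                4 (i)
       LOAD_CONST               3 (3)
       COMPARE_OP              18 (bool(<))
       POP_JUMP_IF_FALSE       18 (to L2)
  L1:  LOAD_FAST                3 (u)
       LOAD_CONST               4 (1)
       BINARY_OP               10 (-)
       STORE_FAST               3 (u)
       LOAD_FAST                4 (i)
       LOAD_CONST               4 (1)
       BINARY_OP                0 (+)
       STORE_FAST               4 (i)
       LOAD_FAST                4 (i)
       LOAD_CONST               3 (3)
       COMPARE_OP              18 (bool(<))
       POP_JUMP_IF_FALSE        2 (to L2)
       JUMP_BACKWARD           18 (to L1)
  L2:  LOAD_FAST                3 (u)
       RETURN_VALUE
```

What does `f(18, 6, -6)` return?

LOAD_CONST → push 16. Stack: [16]
STORE_FAST u → u=16. Stack: []
LOAD_CONST → push 0. Stack: [0]
STORE_FAST i → i=0. Stack: []
LOAD_FAST i → push 0. Stack: [0]
LOAD_CONST → push 3. Stack: [0, 3]
COMPARE_OP bool(<) → 0 vs 3 = True. Stack: [True]
POP_JUMP_IF_FALSE → pop True; no jump. Stack: []
LOAD_FAST u → push 16. Stack: [16]
LOAD_CONST → push 1. Stack: [16, 1]
BINARY_OP - → 16 - 1 = 15. Stack: [15]
STORE_FAST u → u=15. Stack: []
LOAD_FAST i → push 0. Stack: [0]
LOAD_CONST → push 1. Stack: [0, 1]
BINARY_OP + → 0 + 1 = 1. Stack: [1]
STORE_FAST i → i=1. Stack: []
LOAD_FAST i → push 1. Stack: [1]
LOAD_CONST → push 3. Stack: [1, 3]
COMPARE_OP bool(<) → 1 vs 3 = True. Stack: [True]
POP_JUMP_IF_FALSE → pop True; no jump. Stack: []
LOAD_FAST u → push 15. Stack: [15]
LOAD_CONST → push 1. Stack: [15, 1]
BINARY_OP - → 15 - 1 = 14. Stack: [14]
STORE_FAST u → u=14. Stack: []
LOAD_FAST i → push 1. Stack: [1]
LOAD_CONST → push 1. Stack: [1, 1]
BINARY_OP + → 1 + 1 = 2. Stack: [2]
STORE_FAST i → i=2. Stack: []
LOAD_FAST i → push 2. Stack: [2]
LOAD_CONST → push 3. Stack: [2, 3]
COMPARE_OP bool(<) → 2 vs 3 = True. Stack: [True]
POP_JUMP_IF_FALSE → pop True; no jump. Stack: []
LOAD_FAST u → push 14. Stack: [14]
LOAD_CONST → push 1. Stack: [14, 1]
BINARY_OP - → 14 - 1 = 13. Stack: [13]
STORE_FAST u → u=13. Stack: []
LOAD_FAST i → push 2. Stack: [2]
LOAD_CONST → push 1. Stack: [2, 1]
BINARY_OP + → 2 + 1 = 3. Stack: [3]
STORE_FAST i → i=3. Stack: []
LOAD_FAST i → push 3. Stack: [3]
LOAD_CONST → push 3. Stack: [3, 3]
COMPARE_OP bool(<) → 3 vs 3 = False. Stack: [False]
POP_JUMP_IF_FALSE → pop False; jump. Stack: []
LOAD_FAST u → push 13. Stack: [13]
RETURN_VALUE → return 13.

13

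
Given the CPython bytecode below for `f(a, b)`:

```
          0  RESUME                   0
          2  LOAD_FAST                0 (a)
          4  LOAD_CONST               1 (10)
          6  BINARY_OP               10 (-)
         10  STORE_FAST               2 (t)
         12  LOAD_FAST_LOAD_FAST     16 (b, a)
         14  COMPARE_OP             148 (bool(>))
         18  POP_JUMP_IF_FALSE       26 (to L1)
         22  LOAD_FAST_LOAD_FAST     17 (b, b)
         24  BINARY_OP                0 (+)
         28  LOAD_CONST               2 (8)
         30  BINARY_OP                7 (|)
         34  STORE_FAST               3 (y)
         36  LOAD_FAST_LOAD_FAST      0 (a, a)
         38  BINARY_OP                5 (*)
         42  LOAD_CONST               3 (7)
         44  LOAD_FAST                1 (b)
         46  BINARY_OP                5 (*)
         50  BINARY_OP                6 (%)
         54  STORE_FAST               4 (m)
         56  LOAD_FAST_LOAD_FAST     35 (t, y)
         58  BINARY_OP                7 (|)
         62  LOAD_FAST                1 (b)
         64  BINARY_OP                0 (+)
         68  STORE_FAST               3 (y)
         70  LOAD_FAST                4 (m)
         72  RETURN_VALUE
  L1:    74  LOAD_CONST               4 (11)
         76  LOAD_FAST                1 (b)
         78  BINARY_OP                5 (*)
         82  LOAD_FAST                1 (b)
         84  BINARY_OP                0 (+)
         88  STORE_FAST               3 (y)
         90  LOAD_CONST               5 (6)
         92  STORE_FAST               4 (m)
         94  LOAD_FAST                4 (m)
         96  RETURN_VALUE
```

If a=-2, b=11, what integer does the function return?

4

LOAD_FAST a → push -2. Stack: [-2]
LOAD_CONST → push 10. Stack: [-2, 10]
BINARY_OP - → -2 - 10 = -12. Stack: [-12]
STORE_FAST t → t=-12. Stack: []
LOAD_FAST_LOAD_FAST b,a → push 11,-2. Stack: [11, -2]
COMPARE_OP bool(>) → 11 vs -2 = True. Stack: [True]
POP_JUMP_IF_FALSE → pop True; no jump. Stack: []
LOAD_FAST_LOAD_FAST b,b → push 11,11. Stack: [11, 11]
BINARY_OP + → 11 + 11 = 22. Stack: [22]
LOAD_CONST → push 8. Stack: [22, 8]
BINARY_OP | → 22 | 8 = 30. Stack: [30]
STORE_FAST y → y=30. Stack: []
LOAD_FAST_LOAD_FAST a,a → push -2,-2. Stack: [-2, -2]
BINARY_OP * → -2 * -2 = 4. Stack: [4]
LOAD_CONST → push 7. Stack: [4, 7]
LOAD_FAST b → push 11. Stack: [4, 7, 11]
BINARY_OP * → 7 * 11 = 77. Stack: [4, 77]
BINARY_OP % → 4 % 77 = 4. Stack: [4]
STORE_FAST m → m=4. Stack: []
LOAD_FAST_LOAD_FAST t,y → push -12,30. Stack: [-12, 30]
BINARY_OP | → -12 | 30 = -2. Stack: [-2]
LOAD_FAST b → push 11. Stack: [-2, 11]
BINARY_OP + → -2 + 11 = 9. Stack: [9]
STORE_FAST y → y=9. Stack: []
LOAD_FAST m → push 4. Stack: [4]
RETURN_VALUE → return 4.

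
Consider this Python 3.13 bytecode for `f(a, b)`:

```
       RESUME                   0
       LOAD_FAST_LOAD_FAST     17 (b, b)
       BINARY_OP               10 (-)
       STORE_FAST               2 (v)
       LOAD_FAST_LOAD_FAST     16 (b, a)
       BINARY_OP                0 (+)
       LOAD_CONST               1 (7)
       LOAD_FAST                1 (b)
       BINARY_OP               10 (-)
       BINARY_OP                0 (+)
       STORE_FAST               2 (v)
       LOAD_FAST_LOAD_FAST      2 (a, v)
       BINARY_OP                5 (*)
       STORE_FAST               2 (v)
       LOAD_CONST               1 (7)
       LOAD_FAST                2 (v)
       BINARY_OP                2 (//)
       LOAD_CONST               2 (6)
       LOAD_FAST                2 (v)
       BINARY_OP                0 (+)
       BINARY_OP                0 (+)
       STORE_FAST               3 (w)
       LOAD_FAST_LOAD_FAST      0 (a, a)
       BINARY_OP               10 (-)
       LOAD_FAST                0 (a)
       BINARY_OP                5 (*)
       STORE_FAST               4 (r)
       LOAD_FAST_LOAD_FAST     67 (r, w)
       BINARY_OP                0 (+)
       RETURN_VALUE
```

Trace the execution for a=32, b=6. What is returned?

1254

LOAD_FAST_LOAD_FAST b,b → push 6,6. Stack: [6, 6]
BINARY_OP - → 6 - 6 = 0. Stack: [0]
STORE_FAST v → v=0. Stack: []
LOAD_FAST_LOAD_FAST b,a → push 6,32. Stack: [6, 32]
BINARY_OP + → 6 + 32 = 38. Stack: [38]
LOAD_CONST → push 7. Stack: [38, 7]
LOAD_FAST b → push 6. Stack: [38, 7, 6]
BINARY_OP - → 7 - 6 = 1. Stack: [38, 1]
BINARY_OP + → 38 + 1 = 39. Stack: [39]
STORE_FAST v → v=39. Stack: []
LOAD_FAST_LOAD_FAST a,v → push 32,39. Stack: [32, 39]
BINARY_OP * → 32 * 39 = 1248. Stack: [1248]
STORE_FAST v → v=1248. Stack: []
LOAD_CONST → push 7. Stack: [7]
LOAD_FAST v → push 1248. Stack: [7, 1248]
BINARY_OP // → 7 // 1248 = 0. Stack: [0]
LOAD_CONST → push 6. Stack: [0, 6]
LOAD_FAST v → push 1248. Stack: [0, 6, 1248]
BINARY_OP + → 6 + 1248 = 1254. Stack: [0, 1254]
BINARY_OP + → 0 + 1254 = 1254. Stack: [1254]
STORE_FAST w → w=1254. Stack: []
LOAD_FAST_LOAD_FAST a,a → push 32,32. Stack: [32, 32]
BINARY_OP - → 32 - 32 = 0. Stack: [0]
LOAD_FAST a → push 32. Stack: [0, 32]
BINARY_OP * → 0 * 32 = 0. Stack: [0]
STORE_FAST r → r=0. Stack: []
LOAD_FAST_LOAD_FAST r,w → push 0,1254. Stack: [0, 1254]
BINARY_OP + → 0 + 1254 = 1254. Stack: [1254]
RETURN_VALUE → return 1254.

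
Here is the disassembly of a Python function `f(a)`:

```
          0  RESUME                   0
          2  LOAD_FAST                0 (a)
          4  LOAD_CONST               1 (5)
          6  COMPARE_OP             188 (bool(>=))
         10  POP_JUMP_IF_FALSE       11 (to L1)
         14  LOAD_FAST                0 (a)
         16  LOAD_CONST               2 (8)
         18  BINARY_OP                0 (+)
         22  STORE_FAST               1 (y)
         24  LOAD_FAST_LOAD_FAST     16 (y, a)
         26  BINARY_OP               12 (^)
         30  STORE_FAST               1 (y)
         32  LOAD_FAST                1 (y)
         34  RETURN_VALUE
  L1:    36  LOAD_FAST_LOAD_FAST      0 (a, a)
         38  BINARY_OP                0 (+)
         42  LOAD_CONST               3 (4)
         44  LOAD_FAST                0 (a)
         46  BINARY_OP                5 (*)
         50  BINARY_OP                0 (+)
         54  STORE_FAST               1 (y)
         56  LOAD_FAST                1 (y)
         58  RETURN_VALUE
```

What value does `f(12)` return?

24

LOAD_FAST a → push 12. Stack: [12]
LOAD_CONST → push 5. Stack: [12, 5]
COMPARE_OP bool(>=) → 12 vs 5 = True. Stack: [True]
POP_JUMP_IF_FALSE → pop True; no jump. Stack: []
LOAD_FAST a → push 12. Stack: [12]
LOAD_CONST → push 8. Stack: [12, 8]
BINARY_OP + → 12 + 8 = 20. Stack: [20]
STORE_FAST y → y=20. Stack: []
LOAD_FAST_LOAD_FAST y,a → push 20,12. Stack: [20, 12]
BINARY_OP ^ → 20 ^ 12 = 24. Stack: [24]
STORE_FAST y → y=24. Stack: []
LOAD_FAST y → push 24. Stack: [24]
RETURN_VALUE → return 24.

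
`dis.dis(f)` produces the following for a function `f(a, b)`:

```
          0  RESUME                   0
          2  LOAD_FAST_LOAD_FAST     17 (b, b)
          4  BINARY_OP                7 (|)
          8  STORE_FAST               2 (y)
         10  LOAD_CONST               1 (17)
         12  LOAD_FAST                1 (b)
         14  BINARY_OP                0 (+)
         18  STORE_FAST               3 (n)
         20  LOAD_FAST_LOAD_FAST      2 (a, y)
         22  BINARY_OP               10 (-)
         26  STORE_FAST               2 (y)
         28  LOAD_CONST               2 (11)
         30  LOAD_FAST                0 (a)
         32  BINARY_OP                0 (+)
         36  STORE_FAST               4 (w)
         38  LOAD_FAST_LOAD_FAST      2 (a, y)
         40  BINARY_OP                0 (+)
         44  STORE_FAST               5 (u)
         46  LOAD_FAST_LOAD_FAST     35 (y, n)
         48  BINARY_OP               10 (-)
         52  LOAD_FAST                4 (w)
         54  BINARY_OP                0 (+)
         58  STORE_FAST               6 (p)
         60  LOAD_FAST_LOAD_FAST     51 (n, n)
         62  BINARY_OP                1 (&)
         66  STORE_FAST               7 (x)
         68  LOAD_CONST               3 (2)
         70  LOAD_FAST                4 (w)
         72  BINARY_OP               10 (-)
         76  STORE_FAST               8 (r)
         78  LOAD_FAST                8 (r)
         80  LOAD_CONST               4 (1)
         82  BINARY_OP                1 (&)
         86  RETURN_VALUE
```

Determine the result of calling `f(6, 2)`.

LOAD_FAST_LOAD_FAST b,b → push 2,2. Stack: [2, 2]
BINARY_OP | → 2 | 2 = 2. Stack: [2]
STORE_FAST y → y=2. Stack: []
LOAD_CONST → push 17. Stack: [17]
LOAD_FAST b → push 2. Stack: [17, 2]
BINARY_OP + → 17 + 2 = 19. Stack: [19]
STORE_FAST n → n=19. Stack: []
LOAD_FAST_LOAD_FAST a,y → push 6,2. Stack: [6, 2]
BINARY_OP - → 6 - 2 = 4. Stack: [4]
STORE_FAST y → y=4. Stack: []
LOAD_CONST → push 11. Stack: [11]
LOAD_FAST a → push 6. Stack: [11, 6]
BINARY_OP + → 11 + 6 = 17. Stack: [17]
STORE_FAST w → w=17. Stack: []
LOAD_FAST_LOAD_FAST a,y → push 6,4. Stack: [6, 4]
BINARY_OP + → 6 + 4 = 10. Stack: [10]
STORE_FAST u → u=10. Stack: []
LOAD_FAST_LOAD_FAST y,n → push 4,19. Stack: [4, 19]
BINARY_OP - → 4 - 19 = -15. Stack: [-15]
LOAD_FAST w → push 17. Stack: [-15, 17]
BINARY_OP + → -15 + 17 = 2. Stack: [2]
STORE_FAST p → p=2. Stack: []
LOAD_FAST_LOAD_FAST n,n → push 19,19. Stack: [19, 19]
BINARY_OP & → 19 & 19 = 19. Stack: [19]
STORE_FAST x → x=19. Stack: []
LOAD_CONST → push 2. Stack: [2]
LOAD_FAST w → push 17. Stack: [2, 17]
BINARY_OP - → 2 - 17 = -15. Stack: [-15]
STORE_FAST r → r=-15. Stack: []
LOAD_FAST r → push -15. Stack: [-15]
LOAD_CONST → push 1. Stack: [-15, 1]
BINARY_OP & → -15 & 1 = 1. Stack: [1]
RETURN_VALUE → return 1.

1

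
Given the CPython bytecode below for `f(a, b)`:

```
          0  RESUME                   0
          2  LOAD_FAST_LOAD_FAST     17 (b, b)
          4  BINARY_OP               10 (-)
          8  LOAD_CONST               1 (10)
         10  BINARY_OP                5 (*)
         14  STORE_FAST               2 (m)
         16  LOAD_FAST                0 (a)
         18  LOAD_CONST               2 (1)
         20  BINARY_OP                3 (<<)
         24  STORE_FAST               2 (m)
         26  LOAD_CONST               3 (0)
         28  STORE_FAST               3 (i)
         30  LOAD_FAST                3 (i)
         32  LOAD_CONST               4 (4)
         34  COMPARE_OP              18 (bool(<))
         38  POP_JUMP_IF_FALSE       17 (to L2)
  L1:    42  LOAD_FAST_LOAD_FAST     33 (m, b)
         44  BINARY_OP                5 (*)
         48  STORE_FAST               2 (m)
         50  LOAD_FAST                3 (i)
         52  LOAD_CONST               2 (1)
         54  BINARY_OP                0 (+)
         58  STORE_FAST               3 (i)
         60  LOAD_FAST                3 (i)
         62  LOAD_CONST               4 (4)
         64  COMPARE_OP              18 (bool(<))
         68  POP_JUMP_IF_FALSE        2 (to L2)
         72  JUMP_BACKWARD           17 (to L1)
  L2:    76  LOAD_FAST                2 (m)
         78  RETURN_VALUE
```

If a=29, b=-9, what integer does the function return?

380538

LOAD_FAST_LOAD_FAST b,b → push -9,-9. Stack: [-9, -9]
BINARY_OP - → -9 - -9 = 0. Stack: [0]
LOAD_CONST → push 10. Stack: [0, 10]
BINARY_OP * → 0 * 10 = 0. Stack: [0]
STORE_FAST m → m=0. Stack: []
LOAD_FAST a → push 29. Stack: [29]
LOAD_CONST → push 1. Stack: [29, 1]
BINARY_OP << → 29 << 1 = 58. Stack: [58]
STORE_FAST m → m=58. Stack: []
LOAD_CONST → push 0. Stack: [0]
STORE_FAST i → i=0. Stack: []
LOAD_FAST i → push 0. Stack: [0]
LOAD_CONST → push 4. Stack: [0, 4]
COMPARE_OP bool(<) → 0 vs 4 = True. Stack: [True]
POP_JUMP_IF_FALSE → pop True; no jump. Stack: []
LOAD_FAST_LOAD_FAST m,b → push 58,-9. Stack: [58, -9]
BINARY_OP * → 58 * -9 = -522. Stack: [-522]
STORE_FAST m → m=-522. Stack: []
LOAD_FAST i → push 0. Stack: [0]
LOAD_CONST → push 1. Stack: [0, 1]
BINARY_OP + → 0 + 1 = 1. Stack: [1]
STORE_FAST i → i=1. Stack: []
LOAD_FAST i → push 1. Stack: [1]
LOAD_CONST → push 4. Stack: [1, 4]
COMPARE_OP bool(<) → 1 vs 4 = True. Stack: [True]
POP_JUMP_IF_FALSE → pop True; no jump. Stack: []
LOAD_FAST_LOAD_FAST m,b → push -522,-9. Stack: [-522, -9]
BINARY_OP * → -522 * -9 = 4698. Stack: [4698]
STORE_FAST m → m=4698. Stack: []
LOAD_FAST i → push 1. Stack: [1]
LOAD_CONST → push 1. Stack: [1, 1]
BINARY_OP + → 1 + 1 = 2. Stack: [2]
STORE_FAST i → i=2. Stack: []
LOAD_FAST i → push 2. Stack: [2]
LOAD_CONST → push 4. Stack: [2, 4]
COMPARE_OP bool(<) → 2 vs 4 = True. Stack: [True]
POP_JUMP_IF_FALSE → pop True; no jump. Stack: []
LOAD_FAST_LOAD_FAST m,b → push 4698,-9. Stack: [4698, -9]
BINARY_OP * → 4698 * -9 = -42282. Stack: [-42282]
STORE_FAST m → m=-42282. Stack: []
LOAD_FAST i → push 2. Stack: [2]
LOAD_CONST → push 1. Stack: [2, 1]
BINARY_OP + → 2 + 1 = 3. Stack: [3]
STORE_FAST i → i=3. Stack: []
LOAD_FAST i → push 3. Stack: [3]
LOAD_CONST → push 4. Stack: [3, 4]
COMPARE_OP bool(<) → 3 vs 4 = True. Stack: [True]
POP_JUMP_IF_FALSE → pop True; no jump. Stack: []
LOAD_FAST_LOAD_FAST m,b → push -42282,-9. Stack: [-42282, -9]
BINARY_OP * → -42282 * -9 = 380538. Stack: [380538]
STORE_FAST m → m=380538. Stack: []
LOAD_FAST i → push 3. Stack: [3]
LOAD_CONST → push 1. Stack: [3, 1]
BINARY_OP + → 3 + 1 = 4. Stack: [4]
STORE_FAST i → i=4. Stack: []
LOAD_FAST i → push 4. Stack: [4]
LOAD_CONST → push 4. Stack: [4, 4]
COMPARE_OP bool(<) → 4 vs 4 = False. Stack: [False]
POP_JUMP_IF_FALSE → pop False; jump. Stack: []
LOAD_FAST m → push 380538. Stack: [380538]
RETURN_VALUE → return 380538.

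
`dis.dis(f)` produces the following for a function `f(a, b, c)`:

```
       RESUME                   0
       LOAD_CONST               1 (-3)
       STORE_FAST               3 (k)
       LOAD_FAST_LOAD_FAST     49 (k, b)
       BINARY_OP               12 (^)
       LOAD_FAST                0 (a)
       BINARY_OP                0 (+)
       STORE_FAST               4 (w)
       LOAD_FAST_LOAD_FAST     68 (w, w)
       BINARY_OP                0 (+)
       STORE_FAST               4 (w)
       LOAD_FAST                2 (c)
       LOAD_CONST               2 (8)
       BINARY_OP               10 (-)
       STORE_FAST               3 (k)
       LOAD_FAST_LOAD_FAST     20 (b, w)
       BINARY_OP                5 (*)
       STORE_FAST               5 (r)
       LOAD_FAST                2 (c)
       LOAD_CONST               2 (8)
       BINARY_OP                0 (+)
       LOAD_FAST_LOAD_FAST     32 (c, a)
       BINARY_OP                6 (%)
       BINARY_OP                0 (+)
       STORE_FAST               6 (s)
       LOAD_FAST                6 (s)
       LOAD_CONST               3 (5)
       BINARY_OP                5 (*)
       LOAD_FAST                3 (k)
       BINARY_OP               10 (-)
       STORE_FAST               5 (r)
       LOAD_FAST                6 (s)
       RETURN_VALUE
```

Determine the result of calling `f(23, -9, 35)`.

LOAD_CONST → push -3. Stack: [-3]
STORE_FAST k → k=-3. Stack: []
LOAD_FAST_LOAD_FAST k,b → push -3,-9. Stack: [-3, -9]
BINARY_OP ^ → -3 ^ -9 = 10. Stack: [10]
LOAD_FAST a → push 23. Stack: [10, 23]
BINARY_OP + → 10 + 23 = 33. Stack: [33]
STORE_FAST w → w=33. Stack: []
LOAD_FAST_LOAD_FAST w,w → push 33,33. Stack: [33, 33]
BINARY_OP + → 33 + 33 = 66. Stack: [66]
STORE_FAST w → w=66. Stack: []
LOAD_FAST c → push 35. Stack: [35]
LOAD_CONST → push 8. Stack: [35, 8]
BINARY_OP - → 35 - 8 = 27. Stack: [27]
STORE_FAST k → k=27. Stack: []
LOAD_FAST_LOAD_FAST b,w → push -9,66. Stack: [-9, 66]
BINARY_OP * → -9 * 66 = -594. Stack: [-594]
STORE_FAST r → r=-594. Stack: []
LOAD_FAST c → push 35. Stack: [35]
LOAD_CONST → push 8. Stack: [35, 8]
BINARY_OP + → 35 + 8 = 43. Stack: [43]
LOAD_FAST_LOAD_FAST c,a → push 35,23. Stack: [43, 35, 23]
BINARY_OP % → 35 % 23 = 12. Stack: [43, 12]
BINARY_OP + → 43 + 12 = 55. Stack: [55]
STORE_FAST s → s=55. Stack: []
LOAD_FAST s → push 55. Stack: [55]
LOAD_CONST → push 5. Stack: [55, 5]
BINARY_OP * → 55 * 5 = 275. Stack: [275]
LOAD_FAST k → push 27. Stack: [275, 27]
BINARY_OP - → 275 - 27 = 248. Stack: [248]
STORE_FAST r → r=248. Stack: []
LOAD_FAST s → push 55. Stack: [55]
RETURN_VALUE → return 55.

55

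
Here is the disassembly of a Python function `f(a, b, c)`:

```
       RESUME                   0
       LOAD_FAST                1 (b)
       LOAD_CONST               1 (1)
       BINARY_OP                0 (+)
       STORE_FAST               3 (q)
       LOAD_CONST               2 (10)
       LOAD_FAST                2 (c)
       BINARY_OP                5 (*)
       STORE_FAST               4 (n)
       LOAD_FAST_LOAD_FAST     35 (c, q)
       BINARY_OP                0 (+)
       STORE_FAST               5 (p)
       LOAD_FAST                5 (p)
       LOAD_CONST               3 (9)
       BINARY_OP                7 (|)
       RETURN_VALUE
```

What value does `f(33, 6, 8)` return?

15

LOAD_FAST b → push 6. Stack: [6]
LOAD_CONST → push 1. Stack: [6, 1]
BINARY_OP + → 6 + 1 = 7. Stack: [7]
STORE_FAST q → q=7. Stack: []
LOAD_CONST → push 10. Stack: [10]
LOAD_FAST c → push 8. Stack: [10, 8]
BINARY_OP * → 10 * 8 = 80. Stack: [80]
STORE_FAST n → n=80. Stack: []
LOAD_FAST_LOAD_FAST c,q → push 8,7. Stack: [8, 7]
BINARY_OP + → 8 + 7 = 15. Stack: [15]
STORE_FAST p → p=15. Stack: []
LOAD_FAST p → push 15. Stack: [15]
LOAD_CONST → push 9. Stack: [15, 9]
BINARY_OP | → 15 | 9 = 15. Stack: [15]
RETURN_VALUE → return 15.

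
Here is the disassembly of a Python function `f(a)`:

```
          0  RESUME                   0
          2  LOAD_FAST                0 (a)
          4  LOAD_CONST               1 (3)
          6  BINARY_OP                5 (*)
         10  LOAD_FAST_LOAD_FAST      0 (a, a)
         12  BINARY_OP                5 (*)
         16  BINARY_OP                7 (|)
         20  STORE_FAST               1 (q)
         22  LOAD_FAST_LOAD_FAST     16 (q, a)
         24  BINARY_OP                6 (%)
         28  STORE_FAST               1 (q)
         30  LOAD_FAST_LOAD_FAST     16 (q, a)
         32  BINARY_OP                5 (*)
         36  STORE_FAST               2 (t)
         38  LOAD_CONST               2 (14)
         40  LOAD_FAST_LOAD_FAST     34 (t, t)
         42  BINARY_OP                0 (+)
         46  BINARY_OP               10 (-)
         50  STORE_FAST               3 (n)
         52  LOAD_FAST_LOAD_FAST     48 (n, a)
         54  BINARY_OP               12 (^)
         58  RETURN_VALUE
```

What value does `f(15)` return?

-343

LOAD_FAST a → push 15. Stack: [15]
LOAD_CONST → push 3. Stack: [15, 3]
BINARY_OP * → 15 * 3 = 45. Stack: [45]
LOAD_FAST_LOAD_FAST a,a → push 15,15. Stack: [45, 15, 15]
BINARY_OP * → 15 * 15 = 225. Stack: [45, 225]
BINARY_OP | → 45 | 225 = 237. Stack: [237]
STORE_FAST q → q=237. Stack: []
LOAD_FAST_LOAD_FAST q,a → push 237,15. Stack: [237, 15]
BINARY_OP % → 237 % 15 = 12. Stack: [12]
STORE_FAST q → q=12. Stack: []
LOAD_FAST_LOAD_FAST q,a → push 12,15. Stack: [12, 15]
BINARY_OP * → 12 * 15 = 180. Stack: [180]
STORE_FAST t → t=180. Stack: []
LOAD_CONST → push 14. Stack: [14]
LOAD_FAST_LOAD_FAST t,t → push 180,180. Stack: [14, 180, 180]
BINARY_OP + → 180 + 180 = 360. Stack: [14, 360]
BINARY_OP - → 14 - 360 = -346. Stack: [-346]
STORE_FAST n → n=-346. Stack: []
LOAD_FAST_LOAD_FAST n,a → push -346,15. Stack: [-346, 15]
BINARY_OP ^ → -346 ^ 15 = -343. Stack: [-343]
RETURN_VALUE → return -343.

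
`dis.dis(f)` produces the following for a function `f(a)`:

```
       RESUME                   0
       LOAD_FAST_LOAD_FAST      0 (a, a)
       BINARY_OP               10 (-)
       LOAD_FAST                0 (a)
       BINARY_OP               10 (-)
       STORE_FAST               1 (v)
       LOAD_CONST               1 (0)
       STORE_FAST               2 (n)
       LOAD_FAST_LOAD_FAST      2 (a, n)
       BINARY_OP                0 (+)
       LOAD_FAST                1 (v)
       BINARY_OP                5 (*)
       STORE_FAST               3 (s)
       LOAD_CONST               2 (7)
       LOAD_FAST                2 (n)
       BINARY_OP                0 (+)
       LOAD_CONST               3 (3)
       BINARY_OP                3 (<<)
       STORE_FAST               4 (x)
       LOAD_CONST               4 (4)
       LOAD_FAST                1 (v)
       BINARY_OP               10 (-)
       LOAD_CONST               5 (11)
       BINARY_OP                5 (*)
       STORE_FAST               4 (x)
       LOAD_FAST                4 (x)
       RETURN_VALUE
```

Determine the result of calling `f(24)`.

LOAD_FAST_LOAD_FAST a,a → push 24,24. Stack: [24, 24]
BINARY_OP - → 24 - 24 = 0. Stack: [0]
LOAD_FAST a → push 24. Stack: [0, 24]
BINARY_OP - → 0 - 24 = -24. Stack: [-24]
STORE_FAST v → v=-24. Stack: []
LOAD_CONST → push 0. Stack: [0]
STORE_FAST n → n=0. Stack: []
LOAD_FAST_LOAD_FAST a,n → push 24,0. Stack: [24, 0]
BINARY_OP + → 24 + 0 = 24. Stack: [24]
LOAD_FAST v → push -24. Stack: [24, -24]
BINARY_OP * → 24 * -24 = -576. Stack: [-576]
STORE_FAST s → s=-576. Stack: []
LOAD_CONST → push 7. Stack: [7]
LOAD_FAST n → push 0. Stack: [7, 0]
BINARY_OP + → 7 + 0 = 7. Stack: [7]
LOAD_CONST → push 3. Stack: [7, 3]
BINARY_OP << → 7 << 3 = 56. Stack: [56]
STORE_FAST x → x=56. Stack: []
LOAD_CONST → push 4. Stack: [4]
LOAD_FAST v → push -24. Stack: [4, -24]
BINARY_OP - → 4 - -24 = 28. Stack: [28]
LOAD_CONST → push 11. Stack: [28, 11]
BINARY_OP * → 28 * 11 = 308. Stack: [308]
STORE_FAST x → x=308. Stack: []
LOAD_FAST x → push 308. Stack: [308]
RETURN_VALUE → return 308.

308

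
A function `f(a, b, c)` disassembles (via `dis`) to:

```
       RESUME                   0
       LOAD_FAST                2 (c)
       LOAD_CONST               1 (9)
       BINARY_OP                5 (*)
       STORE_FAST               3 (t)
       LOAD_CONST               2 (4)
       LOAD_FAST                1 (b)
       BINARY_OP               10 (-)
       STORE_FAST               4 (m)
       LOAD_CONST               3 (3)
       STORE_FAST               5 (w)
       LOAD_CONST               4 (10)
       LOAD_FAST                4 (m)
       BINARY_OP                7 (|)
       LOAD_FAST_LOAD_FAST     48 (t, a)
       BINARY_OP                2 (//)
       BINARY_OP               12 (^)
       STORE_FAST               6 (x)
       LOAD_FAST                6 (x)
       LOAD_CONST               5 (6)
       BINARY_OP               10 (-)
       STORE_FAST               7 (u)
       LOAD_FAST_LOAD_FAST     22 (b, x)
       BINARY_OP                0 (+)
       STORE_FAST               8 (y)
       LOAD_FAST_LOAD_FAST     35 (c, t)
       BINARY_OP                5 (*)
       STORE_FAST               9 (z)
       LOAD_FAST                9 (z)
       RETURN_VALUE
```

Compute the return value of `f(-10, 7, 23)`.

4761

LOAD_FAST c → push 23. Stack: [23]
LOAD_CONST → push 9. Stack: [23, 9]
BINARY_OP * → 23 * 9 = 207. Stack: [207]
STORE_FAST t → t=207. Stack: []
LOAD_CONST → push 4. Stack: [4]
LOAD_FAST b → push 7. Stack: [4, 7]
BINARY_OP - → 4 - 7 = -3. Stack: [-3]
STORE_FAST m → m=-3. Stack: []
LOAD_CONST → push 3. Stack: [3]
STORE_FAST w → w=3. Stack: []
LOAD_CONST → push 10. Stack: [10]
LOAD_FAST m → push -3. Stack: [10, -3]
BINARY_OP | → 10 | -3 = -1. Stack: [-1]
LOAD_FAST_LOAD_FAST t,a → push 207,-10. Stack: [-1, 207, -10]
BINARY_OP // → 207 // -10 = -21. Stack: [-1, -21]
BINARY_OP ^ → -1 ^ -21 = 20. Stack: [20]
STORE_FAST x → x=20. Stack: []
LOAD_FAST x → push 20. Stack: [20]
LOAD_CONST → push 6. Stack: [20, 6]
BINARY_OP - → 20 - 6 = 14. Stack: [14]
STORE_FAST u → u=14. Stack: []
LOAD_FAST_LOAD_FAST b,x → push 7,20. Stack: [7, 20]
BINARY_OP + → 7 + 20 = 27. Stack: [27]
STORE_FAST y → y=27. Stack: []
LOAD_FAST_LOAD_FAST c,t → push 23,207. Stack: [23, 207]
BINARY_OP * → 23 * 207 = 4761. Stack: [4761]
STORE_FAST z → z=4761. Stack: []
LOAD_FAST z → push 4761. Stack: [4761]
RETURN_VALUE → return 4761.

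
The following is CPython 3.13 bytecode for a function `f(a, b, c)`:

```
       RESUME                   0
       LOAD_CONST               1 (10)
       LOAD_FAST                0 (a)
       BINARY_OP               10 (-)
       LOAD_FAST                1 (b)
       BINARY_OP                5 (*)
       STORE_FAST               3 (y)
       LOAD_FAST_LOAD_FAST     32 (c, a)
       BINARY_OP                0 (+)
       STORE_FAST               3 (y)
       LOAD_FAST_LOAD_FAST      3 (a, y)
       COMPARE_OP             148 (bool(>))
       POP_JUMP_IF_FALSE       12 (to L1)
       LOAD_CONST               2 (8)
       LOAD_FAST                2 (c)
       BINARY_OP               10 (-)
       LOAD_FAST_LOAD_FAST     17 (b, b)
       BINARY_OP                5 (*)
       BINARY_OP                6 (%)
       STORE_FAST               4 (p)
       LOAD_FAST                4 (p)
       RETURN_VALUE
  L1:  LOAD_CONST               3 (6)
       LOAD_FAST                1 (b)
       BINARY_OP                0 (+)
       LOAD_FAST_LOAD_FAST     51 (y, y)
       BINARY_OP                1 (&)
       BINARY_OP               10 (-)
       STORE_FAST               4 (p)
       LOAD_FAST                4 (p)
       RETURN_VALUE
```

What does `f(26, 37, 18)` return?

LOAD_CONST → push 10. Stack: [10]
LOAD_FAST a → push 26. Stack: [10, 26]
BINARY_OP - → 10 - 26 = -16. Stack: [-16]
LOAD_FAST b → push 37. Stack: [-16, 37]
BINARY_OP * → -16 * 37 = -592. Stack: [-592]
STORE_FAST y → y=-592. Stack: []
LOAD_FAST_LOAD_FAST c,a → push 18,26. Stack: [18, 26]
BINARY_OP + → 18 + 26 = 44. Stack: [44]
STORE_FAST y → y=44. Stack: []
LOAD_FAST_LOAD_FAST a,y → push 26,44. Stack: [26, 44]
COMPARE_OP bool(>) → 26 vs 44 = False. Stack: [False]
POP_JUMP_IF_FALSE → pop False; jump. Stack: []
LOAD_CONST → push 6. Stack: [6]
LOAD_FAST b → push 37. Stack: [6, 37]
BINARY_OP + → 6 + 37 = 43. Stack: [43]
LOAD_FAST_LOAD_FAST y,y → push 44,44. Stack: [43, 44, 44]
BINARY_OP & → 44 & 44 = 44. Stack: [43, 44]
BINARY_OP - → 43 - 44 = -1. Stack: [-1]
STORE_FAST p → p=-1. Stack: []
LOAD_FAST p → push -1. Stack: [-1]
RETURN_VALUE → return -1.

-1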